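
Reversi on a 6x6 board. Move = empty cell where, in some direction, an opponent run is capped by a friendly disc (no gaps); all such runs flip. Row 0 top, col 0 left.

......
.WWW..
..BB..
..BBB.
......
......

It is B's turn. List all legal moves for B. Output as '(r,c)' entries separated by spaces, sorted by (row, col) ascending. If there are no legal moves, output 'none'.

Answer: (0,0) (0,1) (0,2) (0,3) (0,4)

Derivation:
(0,0): flips 1 -> legal
(0,1): flips 1 -> legal
(0,2): flips 1 -> legal
(0,3): flips 1 -> legal
(0,4): flips 1 -> legal
(1,0): no bracket -> illegal
(1,4): no bracket -> illegal
(2,0): no bracket -> illegal
(2,1): no bracket -> illegal
(2,4): no bracket -> illegal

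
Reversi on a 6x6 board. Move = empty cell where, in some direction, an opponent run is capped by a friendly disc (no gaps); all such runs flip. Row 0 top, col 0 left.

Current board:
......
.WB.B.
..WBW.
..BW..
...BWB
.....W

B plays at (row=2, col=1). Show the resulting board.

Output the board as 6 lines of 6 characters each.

Place B at (2,1); scan 8 dirs for brackets.
Dir NW: first cell '.' (not opp) -> no flip
Dir N: opp run (1,1), next='.' -> no flip
Dir NE: first cell 'B' (not opp) -> no flip
Dir W: first cell '.' (not opp) -> no flip
Dir E: opp run (2,2) capped by B -> flip
Dir SW: first cell '.' (not opp) -> no flip
Dir S: first cell '.' (not opp) -> no flip
Dir SE: first cell 'B' (not opp) -> no flip
All flips: (2,2)

Answer: ......
.WB.B.
.BBBW.
..BW..
...BWB
.....W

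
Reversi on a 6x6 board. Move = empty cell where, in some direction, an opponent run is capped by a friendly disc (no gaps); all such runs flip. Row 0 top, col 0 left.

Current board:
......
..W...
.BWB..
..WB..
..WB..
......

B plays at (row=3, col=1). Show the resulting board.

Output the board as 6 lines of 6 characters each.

Place B at (3,1); scan 8 dirs for brackets.
Dir NW: first cell '.' (not opp) -> no flip
Dir N: first cell 'B' (not opp) -> no flip
Dir NE: opp run (2,2), next='.' -> no flip
Dir W: first cell '.' (not opp) -> no flip
Dir E: opp run (3,2) capped by B -> flip
Dir SW: first cell '.' (not opp) -> no flip
Dir S: first cell '.' (not opp) -> no flip
Dir SE: opp run (4,2), next='.' -> no flip
All flips: (3,2)

Answer: ......
..W...
.BWB..
.BBB..
..WB..
......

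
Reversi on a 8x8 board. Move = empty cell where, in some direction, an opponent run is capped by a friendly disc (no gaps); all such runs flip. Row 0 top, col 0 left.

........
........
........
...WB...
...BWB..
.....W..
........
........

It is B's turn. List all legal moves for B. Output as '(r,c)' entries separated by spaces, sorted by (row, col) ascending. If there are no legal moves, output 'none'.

(2,2): no bracket -> illegal
(2,3): flips 1 -> legal
(2,4): no bracket -> illegal
(3,2): flips 1 -> legal
(3,5): no bracket -> illegal
(4,2): no bracket -> illegal
(4,6): no bracket -> illegal
(5,3): no bracket -> illegal
(5,4): flips 1 -> legal
(5,6): no bracket -> illegal
(6,4): no bracket -> illegal
(6,5): flips 1 -> legal
(6,6): no bracket -> illegal

Answer: (2,3) (3,2) (5,4) (6,5)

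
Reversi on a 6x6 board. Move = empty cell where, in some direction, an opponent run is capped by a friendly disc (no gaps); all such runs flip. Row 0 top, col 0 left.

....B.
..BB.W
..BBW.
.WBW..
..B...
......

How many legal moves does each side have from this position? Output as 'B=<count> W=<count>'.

Answer: B=8 W=6

Derivation:
-- B to move --
(0,5): no bracket -> illegal
(1,4): no bracket -> illegal
(2,0): flips 1 -> legal
(2,1): no bracket -> illegal
(2,5): flips 1 -> legal
(3,0): flips 1 -> legal
(3,4): flips 1 -> legal
(3,5): flips 1 -> legal
(4,0): flips 1 -> legal
(4,1): no bracket -> illegal
(4,3): flips 1 -> legal
(4,4): flips 1 -> legal
B mobility = 8
-- W to move --
(0,1): no bracket -> illegal
(0,2): flips 1 -> legal
(0,3): flips 2 -> legal
(0,5): no bracket -> illegal
(1,1): flips 1 -> legal
(1,4): no bracket -> illegal
(2,1): flips 2 -> legal
(3,4): no bracket -> illegal
(4,1): no bracket -> illegal
(4,3): no bracket -> illegal
(5,1): flips 1 -> legal
(5,2): no bracket -> illegal
(5,3): flips 1 -> legal
W mobility = 6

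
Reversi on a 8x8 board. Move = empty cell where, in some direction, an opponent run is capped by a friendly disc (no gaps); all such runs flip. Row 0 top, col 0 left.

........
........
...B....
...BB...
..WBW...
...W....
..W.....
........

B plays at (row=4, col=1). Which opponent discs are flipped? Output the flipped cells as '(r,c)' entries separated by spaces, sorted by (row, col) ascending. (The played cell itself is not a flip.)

Answer: (4,2)

Derivation:
Dir NW: first cell '.' (not opp) -> no flip
Dir N: first cell '.' (not opp) -> no flip
Dir NE: first cell '.' (not opp) -> no flip
Dir W: first cell '.' (not opp) -> no flip
Dir E: opp run (4,2) capped by B -> flip
Dir SW: first cell '.' (not opp) -> no flip
Dir S: first cell '.' (not opp) -> no flip
Dir SE: first cell '.' (not opp) -> no flip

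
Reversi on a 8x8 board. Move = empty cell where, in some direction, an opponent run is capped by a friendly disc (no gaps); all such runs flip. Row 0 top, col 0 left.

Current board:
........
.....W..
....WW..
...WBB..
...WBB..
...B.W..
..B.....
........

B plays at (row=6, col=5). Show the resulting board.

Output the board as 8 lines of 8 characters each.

Answer: ........
.....W..
....WW..
...WBB..
...WBB..
...B.B..
..B..B..
........

Derivation:
Place B at (6,5); scan 8 dirs for brackets.
Dir NW: first cell '.' (not opp) -> no flip
Dir N: opp run (5,5) capped by B -> flip
Dir NE: first cell '.' (not opp) -> no flip
Dir W: first cell '.' (not opp) -> no flip
Dir E: first cell '.' (not opp) -> no flip
Dir SW: first cell '.' (not opp) -> no flip
Dir S: first cell '.' (not opp) -> no flip
Dir SE: first cell '.' (not opp) -> no flip
All flips: (5,5)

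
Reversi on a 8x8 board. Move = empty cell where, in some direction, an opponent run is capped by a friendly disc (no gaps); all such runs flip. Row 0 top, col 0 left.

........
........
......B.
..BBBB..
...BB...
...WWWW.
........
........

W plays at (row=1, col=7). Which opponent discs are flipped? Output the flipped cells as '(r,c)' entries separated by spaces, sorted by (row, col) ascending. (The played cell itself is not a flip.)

Answer: (2,6) (3,5) (4,4)

Derivation:
Dir NW: first cell '.' (not opp) -> no flip
Dir N: first cell '.' (not opp) -> no flip
Dir NE: edge -> no flip
Dir W: first cell '.' (not opp) -> no flip
Dir E: edge -> no flip
Dir SW: opp run (2,6) (3,5) (4,4) capped by W -> flip
Dir S: first cell '.' (not opp) -> no flip
Dir SE: edge -> no flip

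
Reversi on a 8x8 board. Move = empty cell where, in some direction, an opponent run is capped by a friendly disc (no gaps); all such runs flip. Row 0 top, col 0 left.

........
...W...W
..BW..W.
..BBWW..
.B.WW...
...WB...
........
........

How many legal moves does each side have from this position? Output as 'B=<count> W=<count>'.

Answer: B=8 W=7

Derivation:
-- B to move --
(0,2): no bracket -> illegal
(0,3): flips 2 -> legal
(0,4): flips 1 -> legal
(0,6): no bracket -> illegal
(0,7): no bracket -> illegal
(1,2): no bracket -> illegal
(1,4): flips 1 -> legal
(1,5): no bracket -> illegal
(1,6): no bracket -> illegal
(2,4): flips 3 -> legal
(2,5): no bracket -> illegal
(2,7): no bracket -> illegal
(3,6): flips 2 -> legal
(3,7): no bracket -> illegal
(4,2): no bracket -> illegal
(4,5): no bracket -> illegal
(4,6): no bracket -> illegal
(5,2): flips 1 -> legal
(5,5): flips 1 -> legal
(6,2): no bracket -> illegal
(6,3): flips 2 -> legal
(6,4): no bracket -> illegal
B mobility = 8
-- W to move --
(1,1): flips 2 -> legal
(1,2): no bracket -> illegal
(2,1): flips 2 -> legal
(2,4): no bracket -> illegal
(3,0): no bracket -> illegal
(3,1): flips 3 -> legal
(4,0): no bracket -> illegal
(4,2): no bracket -> illegal
(4,5): no bracket -> illegal
(5,0): flips 2 -> legal
(5,1): no bracket -> illegal
(5,2): no bracket -> illegal
(5,5): flips 1 -> legal
(6,3): no bracket -> illegal
(6,4): flips 1 -> legal
(6,5): flips 1 -> legal
W mobility = 7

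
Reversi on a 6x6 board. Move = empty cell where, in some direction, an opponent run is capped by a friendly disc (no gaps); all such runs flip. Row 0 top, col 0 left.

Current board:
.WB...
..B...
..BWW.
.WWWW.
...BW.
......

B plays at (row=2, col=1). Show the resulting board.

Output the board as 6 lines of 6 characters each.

Answer: .WB...
..B...
.BBWW.
.WBWW.
...BW.
......

Derivation:
Place B at (2,1); scan 8 dirs for brackets.
Dir NW: first cell '.' (not opp) -> no flip
Dir N: first cell '.' (not opp) -> no flip
Dir NE: first cell 'B' (not opp) -> no flip
Dir W: first cell '.' (not opp) -> no flip
Dir E: first cell 'B' (not opp) -> no flip
Dir SW: first cell '.' (not opp) -> no flip
Dir S: opp run (3,1), next='.' -> no flip
Dir SE: opp run (3,2) capped by B -> flip
All flips: (3,2)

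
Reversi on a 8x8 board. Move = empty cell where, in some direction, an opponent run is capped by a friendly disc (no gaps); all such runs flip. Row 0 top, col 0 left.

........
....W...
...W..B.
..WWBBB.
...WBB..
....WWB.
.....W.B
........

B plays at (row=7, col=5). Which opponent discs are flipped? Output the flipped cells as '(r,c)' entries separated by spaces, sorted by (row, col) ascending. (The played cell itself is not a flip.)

Dir NW: first cell '.' (not opp) -> no flip
Dir N: opp run (6,5) (5,5) capped by B -> flip
Dir NE: first cell '.' (not opp) -> no flip
Dir W: first cell '.' (not opp) -> no flip
Dir E: first cell '.' (not opp) -> no flip
Dir SW: edge -> no flip
Dir S: edge -> no flip
Dir SE: edge -> no flip

Answer: (5,5) (6,5)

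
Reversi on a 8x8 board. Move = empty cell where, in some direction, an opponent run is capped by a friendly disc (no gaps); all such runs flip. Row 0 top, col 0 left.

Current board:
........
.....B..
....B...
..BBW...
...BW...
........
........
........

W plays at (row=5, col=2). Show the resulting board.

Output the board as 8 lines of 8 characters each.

Place W at (5,2); scan 8 dirs for brackets.
Dir NW: first cell '.' (not opp) -> no flip
Dir N: first cell '.' (not opp) -> no flip
Dir NE: opp run (4,3) capped by W -> flip
Dir W: first cell '.' (not opp) -> no flip
Dir E: first cell '.' (not opp) -> no flip
Dir SW: first cell '.' (not opp) -> no flip
Dir S: first cell '.' (not opp) -> no flip
Dir SE: first cell '.' (not opp) -> no flip
All flips: (4,3)

Answer: ........
.....B..
....B...
..BBW...
...WW...
..W.....
........
........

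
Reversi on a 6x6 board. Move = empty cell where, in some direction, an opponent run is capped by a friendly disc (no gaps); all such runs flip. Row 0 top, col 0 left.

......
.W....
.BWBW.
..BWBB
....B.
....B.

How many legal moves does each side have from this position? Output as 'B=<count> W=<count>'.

-- B to move --
(0,0): flips 3 -> legal
(0,1): flips 1 -> legal
(0,2): no bracket -> illegal
(1,0): no bracket -> illegal
(1,2): flips 1 -> legal
(1,3): flips 1 -> legal
(1,4): flips 1 -> legal
(1,5): no bracket -> illegal
(2,0): no bracket -> illegal
(2,5): flips 1 -> legal
(3,1): no bracket -> illegal
(4,2): no bracket -> illegal
(4,3): flips 1 -> legal
B mobility = 7
-- W to move --
(1,0): no bracket -> illegal
(1,2): no bracket -> illegal
(1,3): flips 1 -> legal
(1,4): no bracket -> illegal
(2,0): flips 1 -> legal
(2,5): no bracket -> illegal
(3,0): no bracket -> illegal
(3,1): flips 2 -> legal
(4,1): no bracket -> illegal
(4,2): flips 1 -> legal
(4,3): no bracket -> illegal
(4,5): no bracket -> illegal
(5,3): no bracket -> illegal
(5,5): flips 1 -> legal
W mobility = 5

Answer: B=7 W=5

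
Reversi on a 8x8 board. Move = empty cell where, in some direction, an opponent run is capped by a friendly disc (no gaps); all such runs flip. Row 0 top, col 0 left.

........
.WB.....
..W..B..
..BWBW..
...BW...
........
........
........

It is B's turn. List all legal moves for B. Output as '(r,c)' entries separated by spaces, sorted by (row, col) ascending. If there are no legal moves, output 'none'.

(0,0): no bracket -> illegal
(0,1): no bracket -> illegal
(0,2): no bracket -> illegal
(1,0): flips 1 -> legal
(1,3): no bracket -> illegal
(2,0): no bracket -> illegal
(2,1): no bracket -> illegal
(2,3): flips 1 -> legal
(2,4): no bracket -> illegal
(2,6): no bracket -> illegal
(3,1): no bracket -> illegal
(3,6): flips 1 -> legal
(4,2): no bracket -> illegal
(4,5): flips 2 -> legal
(4,6): no bracket -> illegal
(5,3): no bracket -> illegal
(5,4): flips 1 -> legal
(5,5): no bracket -> illegal

Answer: (1,0) (2,3) (3,6) (4,5) (5,4)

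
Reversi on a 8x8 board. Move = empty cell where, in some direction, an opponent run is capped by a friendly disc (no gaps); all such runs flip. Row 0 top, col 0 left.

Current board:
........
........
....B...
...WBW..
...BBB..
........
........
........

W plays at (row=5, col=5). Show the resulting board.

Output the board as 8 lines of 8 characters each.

Answer: ........
........
....B...
...WBW..
...BWW..
.....W..
........
........

Derivation:
Place W at (5,5); scan 8 dirs for brackets.
Dir NW: opp run (4,4) capped by W -> flip
Dir N: opp run (4,5) capped by W -> flip
Dir NE: first cell '.' (not opp) -> no flip
Dir W: first cell '.' (not opp) -> no flip
Dir E: first cell '.' (not opp) -> no flip
Dir SW: first cell '.' (not opp) -> no flip
Dir S: first cell '.' (not opp) -> no flip
Dir SE: first cell '.' (not opp) -> no flip
All flips: (4,4) (4,5)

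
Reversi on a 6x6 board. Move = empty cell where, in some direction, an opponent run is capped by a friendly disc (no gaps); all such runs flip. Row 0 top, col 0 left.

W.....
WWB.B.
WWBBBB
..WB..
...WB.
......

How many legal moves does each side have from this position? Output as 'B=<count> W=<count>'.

Answer: B=5 W=7

Derivation:
-- B to move --
(0,1): no bracket -> illegal
(0,2): no bracket -> illegal
(3,0): flips 1 -> legal
(3,1): flips 1 -> legal
(3,4): no bracket -> illegal
(4,1): flips 1 -> legal
(4,2): flips 2 -> legal
(5,2): no bracket -> illegal
(5,3): flips 1 -> legal
(5,4): no bracket -> illegal
B mobility = 5
-- W to move --
(0,1): no bracket -> illegal
(0,2): flips 2 -> legal
(0,3): flips 1 -> legal
(0,4): no bracket -> illegal
(0,5): flips 2 -> legal
(1,3): flips 3 -> legal
(1,5): no bracket -> illegal
(3,1): no bracket -> illegal
(3,4): flips 1 -> legal
(3,5): no bracket -> illegal
(4,2): no bracket -> illegal
(4,5): flips 1 -> legal
(5,3): no bracket -> illegal
(5,4): no bracket -> illegal
(5,5): flips 3 -> legal
W mobility = 7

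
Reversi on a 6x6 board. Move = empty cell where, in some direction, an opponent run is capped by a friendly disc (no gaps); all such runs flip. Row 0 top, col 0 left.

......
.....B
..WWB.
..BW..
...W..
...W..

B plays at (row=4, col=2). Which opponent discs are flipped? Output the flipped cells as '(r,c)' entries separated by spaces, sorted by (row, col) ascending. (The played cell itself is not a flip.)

Answer: (3,3)

Derivation:
Dir NW: first cell '.' (not opp) -> no flip
Dir N: first cell 'B' (not opp) -> no flip
Dir NE: opp run (3,3) capped by B -> flip
Dir W: first cell '.' (not opp) -> no flip
Dir E: opp run (4,3), next='.' -> no flip
Dir SW: first cell '.' (not opp) -> no flip
Dir S: first cell '.' (not opp) -> no flip
Dir SE: opp run (5,3), next=edge -> no flip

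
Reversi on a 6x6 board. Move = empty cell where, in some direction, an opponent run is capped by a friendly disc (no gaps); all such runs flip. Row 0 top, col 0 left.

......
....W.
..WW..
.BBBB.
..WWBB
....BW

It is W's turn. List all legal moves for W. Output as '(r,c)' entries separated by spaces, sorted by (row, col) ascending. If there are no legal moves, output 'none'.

Answer: (2,0) (2,1) (2,4) (2,5) (3,5) (4,0) (4,1) (5,3)

Derivation:
(2,0): flips 1 -> legal
(2,1): flips 1 -> legal
(2,4): flips 1 -> legal
(2,5): flips 1 -> legal
(3,0): no bracket -> illegal
(3,5): flips 1 -> legal
(4,0): flips 1 -> legal
(4,1): flips 1 -> legal
(5,3): flips 1 -> legal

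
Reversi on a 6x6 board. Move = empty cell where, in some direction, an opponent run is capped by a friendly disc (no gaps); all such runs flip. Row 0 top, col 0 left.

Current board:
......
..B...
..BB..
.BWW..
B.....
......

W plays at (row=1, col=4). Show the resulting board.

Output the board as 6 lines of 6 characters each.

Answer: ......
..B.W.
..BW..
.BWW..
B.....
......

Derivation:
Place W at (1,4); scan 8 dirs for brackets.
Dir NW: first cell '.' (not opp) -> no flip
Dir N: first cell '.' (not opp) -> no flip
Dir NE: first cell '.' (not opp) -> no flip
Dir W: first cell '.' (not opp) -> no flip
Dir E: first cell '.' (not opp) -> no flip
Dir SW: opp run (2,3) capped by W -> flip
Dir S: first cell '.' (not opp) -> no flip
Dir SE: first cell '.' (not opp) -> no flip
All flips: (2,3)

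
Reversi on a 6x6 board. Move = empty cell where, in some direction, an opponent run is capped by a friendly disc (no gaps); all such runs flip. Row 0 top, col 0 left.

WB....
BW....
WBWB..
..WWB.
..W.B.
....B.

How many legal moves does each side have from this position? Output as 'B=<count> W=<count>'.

-- B to move --
(0,2): no bracket -> illegal
(1,2): flips 1 -> legal
(1,3): no bracket -> illegal
(2,4): no bracket -> illegal
(3,0): flips 1 -> legal
(3,1): flips 2 -> legal
(4,1): flips 1 -> legal
(4,3): flips 2 -> legal
(5,1): no bracket -> illegal
(5,2): no bracket -> illegal
(5,3): no bracket -> illegal
B mobility = 5
-- W to move --
(0,2): flips 1 -> legal
(1,2): no bracket -> illegal
(1,3): flips 1 -> legal
(1,4): flips 1 -> legal
(2,4): flips 1 -> legal
(2,5): no bracket -> illegal
(3,0): no bracket -> illegal
(3,1): flips 1 -> legal
(3,5): flips 1 -> legal
(4,3): no bracket -> illegal
(4,5): no bracket -> illegal
(5,3): no bracket -> illegal
(5,5): flips 1 -> legal
W mobility = 7

Answer: B=5 W=7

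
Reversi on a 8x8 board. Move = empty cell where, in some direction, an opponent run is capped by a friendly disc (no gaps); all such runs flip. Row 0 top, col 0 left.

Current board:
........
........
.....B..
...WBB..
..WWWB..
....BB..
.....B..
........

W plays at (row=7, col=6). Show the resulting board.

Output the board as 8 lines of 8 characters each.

Place W at (7,6); scan 8 dirs for brackets.
Dir NW: opp run (6,5) (5,4) capped by W -> flip
Dir N: first cell '.' (not opp) -> no flip
Dir NE: first cell '.' (not opp) -> no flip
Dir W: first cell '.' (not opp) -> no flip
Dir E: first cell '.' (not opp) -> no flip
Dir SW: edge -> no flip
Dir S: edge -> no flip
Dir SE: edge -> no flip
All flips: (5,4) (6,5)

Answer: ........
........
.....B..
...WBB..
..WWWB..
....WB..
.....W..
......W.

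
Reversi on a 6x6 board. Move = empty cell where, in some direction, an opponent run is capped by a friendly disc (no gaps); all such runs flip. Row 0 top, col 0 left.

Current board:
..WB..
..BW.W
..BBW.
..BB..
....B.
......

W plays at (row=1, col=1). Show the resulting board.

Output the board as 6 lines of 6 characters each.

Place W at (1,1); scan 8 dirs for brackets.
Dir NW: first cell '.' (not opp) -> no flip
Dir N: first cell '.' (not opp) -> no flip
Dir NE: first cell 'W' (not opp) -> no flip
Dir W: first cell '.' (not opp) -> no flip
Dir E: opp run (1,2) capped by W -> flip
Dir SW: first cell '.' (not opp) -> no flip
Dir S: first cell '.' (not opp) -> no flip
Dir SE: opp run (2,2) (3,3) (4,4), next='.' -> no flip
All flips: (1,2)

Answer: ..WB..
.WWW.W
..BBW.
..BB..
....B.
......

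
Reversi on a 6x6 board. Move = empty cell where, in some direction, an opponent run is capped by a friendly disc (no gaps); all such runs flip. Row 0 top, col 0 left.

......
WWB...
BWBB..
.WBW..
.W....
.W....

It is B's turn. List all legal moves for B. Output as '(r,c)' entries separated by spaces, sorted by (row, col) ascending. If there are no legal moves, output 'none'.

Answer: (0,0) (0,2) (3,0) (3,4) (4,0) (4,2) (4,3) (4,4) (5,0)

Derivation:
(0,0): flips 2 -> legal
(0,1): no bracket -> illegal
(0,2): flips 1 -> legal
(2,4): no bracket -> illegal
(3,0): flips 2 -> legal
(3,4): flips 1 -> legal
(4,0): flips 1 -> legal
(4,2): flips 1 -> legal
(4,3): flips 1 -> legal
(4,4): flips 1 -> legal
(5,0): flips 1 -> legal
(5,2): no bracket -> illegal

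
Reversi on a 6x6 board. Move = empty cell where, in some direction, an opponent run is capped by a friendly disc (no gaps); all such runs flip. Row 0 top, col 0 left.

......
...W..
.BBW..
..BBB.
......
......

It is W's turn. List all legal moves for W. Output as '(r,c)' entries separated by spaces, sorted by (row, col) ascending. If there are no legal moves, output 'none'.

Answer: (2,0) (3,1) (4,1) (4,3) (4,5)

Derivation:
(1,0): no bracket -> illegal
(1,1): no bracket -> illegal
(1,2): no bracket -> illegal
(2,0): flips 2 -> legal
(2,4): no bracket -> illegal
(2,5): no bracket -> illegal
(3,0): no bracket -> illegal
(3,1): flips 1 -> legal
(3,5): no bracket -> illegal
(4,1): flips 1 -> legal
(4,2): no bracket -> illegal
(4,3): flips 1 -> legal
(4,4): no bracket -> illegal
(4,5): flips 1 -> legal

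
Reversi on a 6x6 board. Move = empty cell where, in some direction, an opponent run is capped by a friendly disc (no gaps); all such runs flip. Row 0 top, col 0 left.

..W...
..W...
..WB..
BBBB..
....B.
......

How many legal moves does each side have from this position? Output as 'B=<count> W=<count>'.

Answer: B=4 W=5

Derivation:
-- B to move --
(0,1): flips 1 -> legal
(0,3): no bracket -> illegal
(1,1): flips 1 -> legal
(1,3): flips 1 -> legal
(2,1): flips 1 -> legal
B mobility = 4
-- W to move --
(1,3): no bracket -> illegal
(1,4): no bracket -> illegal
(2,0): no bracket -> illegal
(2,1): no bracket -> illegal
(2,4): flips 1 -> legal
(3,4): flips 1 -> legal
(3,5): no bracket -> illegal
(4,0): flips 1 -> legal
(4,1): no bracket -> illegal
(4,2): flips 1 -> legal
(4,3): no bracket -> illegal
(4,5): no bracket -> illegal
(5,3): no bracket -> illegal
(5,4): no bracket -> illegal
(5,5): flips 2 -> legal
W mobility = 5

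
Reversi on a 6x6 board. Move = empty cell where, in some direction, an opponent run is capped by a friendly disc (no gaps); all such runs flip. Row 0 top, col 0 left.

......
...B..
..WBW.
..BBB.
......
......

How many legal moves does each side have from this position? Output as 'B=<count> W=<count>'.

Answer: B=8 W=4

Derivation:
-- B to move --
(1,1): flips 1 -> legal
(1,2): flips 1 -> legal
(1,4): flips 1 -> legal
(1,5): flips 1 -> legal
(2,1): flips 1 -> legal
(2,5): flips 1 -> legal
(3,1): flips 1 -> legal
(3,5): flips 1 -> legal
B mobility = 8
-- W to move --
(0,2): flips 1 -> legal
(0,3): no bracket -> illegal
(0,4): flips 1 -> legal
(1,2): no bracket -> illegal
(1,4): no bracket -> illegal
(2,1): no bracket -> illegal
(2,5): no bracket -> illegal
(3,1): no bracket -> illegal
(3,5): no bracket -> illegal
(4,1): no bracket -> illegal
(4,2): flips 2 -> legal
(4,3): no bracket -> illegal
(4,4): flips 2 -> legal
(4,5): no bracket -> illegal
W mobility = 4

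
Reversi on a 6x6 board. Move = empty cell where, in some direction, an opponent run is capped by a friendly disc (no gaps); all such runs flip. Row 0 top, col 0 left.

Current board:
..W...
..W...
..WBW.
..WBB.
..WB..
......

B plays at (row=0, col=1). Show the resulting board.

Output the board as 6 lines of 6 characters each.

Answer: .BW...
..B...
..WBW.
..WBB.
..WB..
......

Derivation:
Place B at (0,1); scan 8 dirs for brackets.
Dir NW: edge -> no flip
Dir N: edge -> no flip
Dir NE: edge -> no flip
Dir W: first cell '.' (not opp) -> no flip
Dir E: opp run (0,2), next='.' -> no flip
Dir SW: first cell '.' (not opp) -> no flip
Dir S: first cell '.' (not opp) -> no flip
Dir SE: opp run (1,2) capped by B -> flip
All flips: (1,2)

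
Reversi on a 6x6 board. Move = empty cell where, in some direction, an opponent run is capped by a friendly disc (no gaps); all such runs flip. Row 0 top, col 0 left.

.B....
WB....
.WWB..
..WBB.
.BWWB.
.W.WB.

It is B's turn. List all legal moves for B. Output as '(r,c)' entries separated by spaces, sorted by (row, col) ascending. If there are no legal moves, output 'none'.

(0,0): no bracket -> illegal
(1,2): no bracket -> illegal
(1,3): no bracket -> illegal
(2,0): flips 2 -> legal
(3,0): no bracket -> illegal
(3,1): flips 2 -> legal
(4,0): no bracket -> illegal
(5,0): no bracket -> illegal
(5,2): flips 2 -> legal

Answer: (2,0) (3,1) (5,2)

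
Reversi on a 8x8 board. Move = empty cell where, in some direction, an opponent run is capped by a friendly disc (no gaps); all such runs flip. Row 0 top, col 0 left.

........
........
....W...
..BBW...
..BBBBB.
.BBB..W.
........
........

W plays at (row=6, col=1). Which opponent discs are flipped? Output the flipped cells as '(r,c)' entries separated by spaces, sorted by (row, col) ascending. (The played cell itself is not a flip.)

Answer: (4,3) (5,2)

Derivation:
Dir NW: first cell '.' (not opp) -> no flip
Dir N: opp run (5,1), next='.' -> no flip
Dir NE: opp run (5,2) (4,3) capped by W -> flip
Dir W: first cell '.' (not opp) -> no flip
Dir E: first cell '.' (not opp) -> no flip
Dir SW: first cell '.' (not opp) -> no flip
Dir S: first cell '.' (not opp) -> no flip
Dir SE: first cell '.' (not opp) -> no flip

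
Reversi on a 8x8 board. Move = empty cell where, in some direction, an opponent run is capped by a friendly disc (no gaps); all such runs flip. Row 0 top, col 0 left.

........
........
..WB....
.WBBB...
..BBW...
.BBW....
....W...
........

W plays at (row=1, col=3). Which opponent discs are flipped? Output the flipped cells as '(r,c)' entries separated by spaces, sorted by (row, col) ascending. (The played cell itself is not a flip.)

Dir NW: first cell '.' (not opp) -> no flip
Dir N: first cell '.' (not opp) -> no flip
Dir NE: first cell '.' (not opp) -> no flip
Dir W: first cell '.' (not opp) -> no flip
Dir E: first cell '.' (not opp) -> no flip
Dir SW: first cell 'W' (not opp) -> no flip
Dir S: opp run (2,3) (3,3) (4,3) capped by W -> flip
Dir SE: first cell '.' (not opp) -> no flip

Answer: (2,3) (3,3) (4,3)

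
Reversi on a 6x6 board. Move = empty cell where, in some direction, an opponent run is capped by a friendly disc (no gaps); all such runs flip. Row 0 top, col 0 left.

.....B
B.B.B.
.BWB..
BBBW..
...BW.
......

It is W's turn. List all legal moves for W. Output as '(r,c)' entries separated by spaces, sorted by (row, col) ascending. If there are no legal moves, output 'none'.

Answer: (0,2) (1,3) (2,0) (2,4) (4,0) (4,2) (5,3)

Derivation:
(0,0): no bracket -> illegal
(0,1): no bracket -> illegal
(0,2): flips 1 -> legal
(0,3): no bracket -> illegal
(0,4): no bracket -> illegal
(1,1): no bracket -> illegal
(1,3): flips 1 -> legal
(1,5): no bracket -> illegal
(2,0): flips 1 -> legal
(2,4): flips 1 -> legal
(2,5): no bracket -> illegal
(3,4): no bracket -> illegal
(4,0): flips 1 -> legal
(4,1): no bracket -> illegal
(4,2): flips 2 -> legal
(5,2): no bracket -> illegal
(5,3): flips 1 -> legal
(5,4): no bracket -> illegal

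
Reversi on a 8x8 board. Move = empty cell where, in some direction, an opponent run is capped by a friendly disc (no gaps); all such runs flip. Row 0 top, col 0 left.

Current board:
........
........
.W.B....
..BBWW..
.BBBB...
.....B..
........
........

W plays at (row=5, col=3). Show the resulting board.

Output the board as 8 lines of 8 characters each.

Answer: ........
........
.W.B....
..BBWW..
.BBBW...
...W.B..
........
........

Derivation:
Place W at (5,3); scan 8 dirs for brackets.
Dir NW: opp run (4,2), next='.' -> no flip
Dir N: opp run (4,3) (3,3) (2,3), next='.' -> no flip
Dir NE: opp run (4,4) capped by W -> flip
Dir W: first cell '.' (not opp) -> no flip
Dir E: first cell '.' (not opp) -> no flip
Dir SW: first cell '.' (not opp) -> no flip
Dir S: first cell '.' (not opp) -> no flip
Dir SE: first cell '.' (not opp) -> no flip
All flips: (4,4)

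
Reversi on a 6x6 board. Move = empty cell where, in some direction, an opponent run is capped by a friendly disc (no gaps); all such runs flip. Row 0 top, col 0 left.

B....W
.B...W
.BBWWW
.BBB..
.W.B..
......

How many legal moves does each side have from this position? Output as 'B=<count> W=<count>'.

Answer: B=4 W=4

Derivation:
-- B to move --
(0,4): no bracket -> illegal
(1,2): no bracket -> illegal
(1,3): flips 1 -> legal
(1,4): flips 1 -> legal
(3,0): no bracket -> illegal
(3,4): no bracket -> illegal
(3,5): no bracket -> illegal
(4,0): no bracket -> illegal
(4,2): no bracket -> illegal
(5,0): flips 1 -> legal
(5,1): flips 1 -> legal
(5,2): no bracket -> illegal
B mobility = 4
-- W to move --
(0,1): flips 3 -> legal
(0,2): no bracket -> illegal
(1,0): no bracket -> illegal
(1,2): no bracket -> illegal
(1,3): no bracket -> illegal
(2,0): flips 2 -> legal
(3,0): no bracket -> illegal
(3,4): no bracket -> illegal
(4,0): no bracket -> illegal
(4,2): flips 1 -> legal
(4,4): no bracket -> illegal
(5,2): no bracket -> illegal
(5,3): flips 2 -> legal
(5,4): no bracket -> illegal
W mobility = 4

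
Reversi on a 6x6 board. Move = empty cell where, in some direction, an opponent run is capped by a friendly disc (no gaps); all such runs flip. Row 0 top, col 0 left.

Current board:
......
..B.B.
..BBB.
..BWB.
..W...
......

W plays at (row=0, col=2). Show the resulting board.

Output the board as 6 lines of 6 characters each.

Place W at (0,2); scan 8 dirs for brackets.
Dir NW: edge -> no flip
Dir N: edge -> no flip
Dir NE: edge -> no flip
Dir W: first cell '.' (not opp) -> no flip
Dir E: first cell '.' (not opp) -> no flip
Dir SW: first cell '.' (not opp) -> no flip
Dir S: opp run (1,2) (2,2) (3,2) capped by W -> flip
Dir SE: first cell '.' (not opp) -> no flip
All flips: (1,2) (2,2) (3,2)

Answer: ..W...
..W.B.
..WBB.
..WWB.
..W...
......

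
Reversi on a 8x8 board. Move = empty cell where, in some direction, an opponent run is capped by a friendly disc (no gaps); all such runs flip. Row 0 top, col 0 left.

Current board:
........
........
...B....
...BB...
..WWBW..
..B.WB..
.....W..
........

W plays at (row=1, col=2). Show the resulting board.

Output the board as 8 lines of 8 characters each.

Place W at (1,2); scan 8 dirs for brackets.
Dir NW: first cell '.' (not opp) -> no flip
Dir N: first cell '.' (not opp) -> no flip
Dir NE: first cell '.' (not opp) -> no flip
Dir W: first cell '.' (not opp) -> no flip
Dir E: first cell '.' (not opp) -> no flip
Dir SW: first cell '.' (not opp) -> no flip
Dir S: first cell '.' (not opp) -> no flip
Dir SE: opp run (2,3) (3,4) capped by W -> flip
All flips: (2,3) (3,4)

Answer: ........
..W.....
...W....
...BW...
..WWBW..
..B.WB..
.....W..
........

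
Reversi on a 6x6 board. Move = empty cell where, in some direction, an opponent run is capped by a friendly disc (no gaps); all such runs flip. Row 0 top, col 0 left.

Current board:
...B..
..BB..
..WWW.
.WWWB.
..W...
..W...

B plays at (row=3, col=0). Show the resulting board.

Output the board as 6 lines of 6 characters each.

Answer: ...B..
..BB..
..WWW.
BBBBB.
..W...
..W...

Derivation:
Place B at (3,0); scan 8 dirs for brackets.
Dir NW: edge -> no flip
Dir N: first cell '.' (not opp) -> no flip
Dir NE: first cell '.' (not opp) -> no flip
Dir W: edge -> no flip
Dir E: opp run (3,1) (3,2) (3,3) capped by B -> flip
Dir SW: edge -> no flip
Dir S: first cell '.' (not opp) -> no flip
Dir SE: first cell '.' (not opp) -> no flip
All flips: (3,1) (3,2) (3,3)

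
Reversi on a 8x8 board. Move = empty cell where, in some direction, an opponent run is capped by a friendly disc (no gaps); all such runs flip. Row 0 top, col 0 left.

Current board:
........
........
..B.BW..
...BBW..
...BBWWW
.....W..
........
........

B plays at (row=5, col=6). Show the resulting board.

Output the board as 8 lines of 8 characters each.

Answer: ........
........
..B.BW..
...BBW..
...BBBWW
.....WB.
........
........

Derivation:
Place B at (5,6); scan 8 dirs for brackets.
Dir NW: opp run (4,5) capped by B -> flip
Dir N: opp run (4,6), next='.' -> no flip
Dir NE: opp run (4,7), next=edge -> no flip
Dir W: opp run (5,5), next='.' -> no flip
Dir E: first cell '.' (not opp) -> no flip
Dir SW: first cell '.' (not opp) -> no flip
Dir S: first cell '.' (not opp) -> no flip
Dir SE: first cell '.' (not opp) -> no flip
All flips: (4,5)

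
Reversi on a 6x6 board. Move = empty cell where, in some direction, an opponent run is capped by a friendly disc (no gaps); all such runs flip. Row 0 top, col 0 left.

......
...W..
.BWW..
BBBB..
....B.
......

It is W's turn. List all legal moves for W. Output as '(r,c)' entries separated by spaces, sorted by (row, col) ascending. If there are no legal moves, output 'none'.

(1,0): no bracket -> illegal
(1,1): no bracket -> illegal
(1,2): no bracket -> illegal
(2,0): flips 1 -> legal
(2,4): no bracket -> illegal
(3,4): no bracket -> illegal
(3,5): no bracket -> illegal
(4,0): flips 1 -> legal
(4,1): flips 1 -> legal
(4,2): flips 1 -> legal
(4,3): flips 1 -> legal
(4,5): no bracket -> illegal
(5,3): no bracket -> illegal
(5,4): no bracket -> illegal
(5,5): flips 2 -> legal

Answer: (2,0) (4,0) (4,1) (4,2) (4,3) (5,5)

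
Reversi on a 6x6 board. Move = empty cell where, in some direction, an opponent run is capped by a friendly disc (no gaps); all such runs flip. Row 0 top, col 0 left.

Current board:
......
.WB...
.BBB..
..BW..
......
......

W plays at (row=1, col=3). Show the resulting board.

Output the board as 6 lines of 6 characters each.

Answer: ......
.WWW..
.BBW..
..BW..
......
......

Derivation:
Place W at (1,3); scan 8 dirs for brackets.
Dir NW: first cell '.' (not opp) -> no flip
Dir N: first cell '.' (not opp) -> no flip
Dir NE: first cell '.' (not opp) -> no flip
Dir W: opp run (1,2) capped by W -> flip
Dir E: first cell '.' (not opp) -> no flip
Dir SW: opp run (2,2), next='.' -> no flip
Dir S: opp run (2,3) capped by W -> flip
Dir SE: first cell '.' (not opp) -> no flip
All flips: (1,2) (2,3)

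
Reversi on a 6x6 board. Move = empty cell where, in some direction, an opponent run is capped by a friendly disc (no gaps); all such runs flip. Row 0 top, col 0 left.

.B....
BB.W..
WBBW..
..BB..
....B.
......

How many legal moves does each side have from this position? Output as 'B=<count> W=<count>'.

-- B to move --
(0,2): no bracket -> illegal
(0,3): flips 2 -> legal
(0,4): flips 1 -> legal
(1,2): no bracket -> illegal
(1,4): flips 1 -> legal
(2,4): flips 1 -> legal
(3,0): flips 1 -> legal
(3,1): no bracket -> illegal
(3,4): no bracket -> illegal
B mobility = 5
-- W to move --
(0,0): flips 1 -> legal
(0,2): flips 1 -> legal
(1,2): no bracket -> illegal
(2,4): no bracket -> illegal
(3,0): no bracket -> illegal
(3,1): flips 1 -> legal
(3,4): no bracket -> illegal
(3,5): no bracket -> illegal
(4,1): flips 1 -> legal
(4,2): no bracket -> illegal
(4,3): flips 1 -> legal
(4,5): no bracket -> illegal
(5,3): no bracket -> illegal
(5,4): no bracket -> illegal
(5,5): no bracket -> illegal
W mobility = 5

Answer: B=5 W=5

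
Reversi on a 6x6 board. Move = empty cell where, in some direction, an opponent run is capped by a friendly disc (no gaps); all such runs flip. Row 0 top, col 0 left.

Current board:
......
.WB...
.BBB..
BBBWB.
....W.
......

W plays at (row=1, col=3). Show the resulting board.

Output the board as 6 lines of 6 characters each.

Answer: ......
.WWW..
.BBW..
BBBWB.
....W.
......

Derivation:
Place W at (1,3); scan 8 dirs for brackets.
Dir NW: first cell '.' (not opp) -> no flip
Dir N: first cell '.' (not opp) -> no flip
Dir NE: first cell '.' (not opp) -> no flip
Dir W: opp run (1,2) capped by W -> flip
Dir E: first cell '.' (not opp) -> no flip
Dir SW: opp run (2,2) (3,1), next='.' -> no flip
Dir S: opp run (2,3) capped by W -> flip
Dir SE: first cell '.' (not opp) -> no flip
All flips: (1,2) (2,3)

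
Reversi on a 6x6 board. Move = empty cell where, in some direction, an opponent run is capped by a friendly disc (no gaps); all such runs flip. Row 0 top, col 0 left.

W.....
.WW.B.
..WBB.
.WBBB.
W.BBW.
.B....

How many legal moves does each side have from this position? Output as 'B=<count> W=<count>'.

-- B to move --
(0,1): flips 1 -> legal
(0,2): flips 2 -> legal
(0,3): no bracket -> illegal
(1,0): no bracket -> illegal
(1,3): no bracket -> illegal
(2,0): flips 1 -> legal
(2,1): flips 1 -> legal
(3,0): flips 1 -> legal
(3,5): no bracket -> illegal
(4,1): no bracket -> illegal
(4,5): flips 1 -> legal
(5,0): no bracket -> illegal
(5,3): no bracket -> illegal
(5,4): flips 1 -> legal
(5,5): flips 1 -> legal
B mobility = 8
-- W to move --
(0,3): no bracket -> illegal
(0,4): flips 3 -> legal
(0,5): no bracket -> illegal
(1,3): no bracket -> illegal
(1,5): no bracket -> illegal
(2,1): no bracket -> illegal
(2,5): flips 2 -> legal
(3,5): flips 3 -> legal
(4,1): flips 2 -> legal
(4,5): flips 2 -> legal
(5,0): no bracket -> illegal
(5,2): flips 2 -> legal
(5,3): flips 1 -> legal
(5,4): no bracket -> illegal
W mobility = 7

Answer: B=8 W=7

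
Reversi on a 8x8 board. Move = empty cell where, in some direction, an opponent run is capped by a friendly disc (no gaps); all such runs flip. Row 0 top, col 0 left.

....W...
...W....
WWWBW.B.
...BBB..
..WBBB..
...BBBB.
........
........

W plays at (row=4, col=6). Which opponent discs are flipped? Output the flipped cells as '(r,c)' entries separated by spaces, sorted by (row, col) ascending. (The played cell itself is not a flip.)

Answer: (3,5) (4,3) (4,4) (4,5)

Derivation:
Dir NW: opp run (3,5) capped by W -> flip
Dir N: first cell '.' (not opp) -> no flip
Dir NE: first cell '.' (not opp) -> no flip
Dir W: opp run (4,5) (4,4) (4,3) capped by W -> flip
Dir E: first cell '.' (not opp) -> no flip
Dir SW: opp run (5,5), next='.' -> no flip
Dir S: opp run (5,6), next='.' -> no flip
Dir SE: first cell '.' (not opp) -> no flip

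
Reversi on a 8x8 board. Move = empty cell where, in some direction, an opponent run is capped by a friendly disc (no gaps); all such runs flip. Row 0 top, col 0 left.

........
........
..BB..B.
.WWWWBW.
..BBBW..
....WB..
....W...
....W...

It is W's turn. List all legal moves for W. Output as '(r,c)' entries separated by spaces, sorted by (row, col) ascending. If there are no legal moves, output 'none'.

Answer: (1,1) (1,2) (1,3) (1,4) (1,6) (2,5) (4,1) (4,6) (5,1) (5,2) (5,3) (5,6) (6,5) (6,6)

Derivation:
(1,1): flips 1 -> legal
(1,2): flips 2 -> legal
(1,3): flips 2 -> legal
(1,4): flips 1 -> legal
(1,5): no bracket -> illegal
(1,6): flips 1 -> legal
(1,7): no bracket -> illegal
(2,1): no bracket -> illegal
(2,4): no bracket -> illegal
(2,5): flips 1 -> legal
(2,7): no bracket -> illegal
(3,7): no bracket -> illegal
(4,1): flips 3 -> legal
(4,6): flips 1 -> legal
(5,1): flips 1 -> legal
(5,2): flips 2 -> legal
(5,3): flips 2 -> legal
(5,6): flips 1 -> legal
(6,5): flips 1 -> legal
(6,6): flips 2 -> legal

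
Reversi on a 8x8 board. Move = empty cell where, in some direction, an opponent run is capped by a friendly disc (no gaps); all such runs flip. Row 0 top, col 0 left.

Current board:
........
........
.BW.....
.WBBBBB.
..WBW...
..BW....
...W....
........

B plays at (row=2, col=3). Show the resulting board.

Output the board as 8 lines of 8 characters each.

Place B at (2,3); scan 8 dirs for brackets.
Dir NW: first cell '.' (not opp) -> no flip
Dir N: first cell '.' (not opp) -> no flip
Dir NE: first cell '.' (not opp) -> no flip
Dir W: opp run (2,2) capped by B -> flip
Dir E: first cell '.' (not opp) -> no flip
Dir SW: first cell 'B' (not opp) -> no flip
Dir S: first cell 'B' (not opp) -> no flip
Dir SE: first cell 'B' (not opp) -> no flip
All flips: (2,2)

Answer: ........
........
.BBB....
.WBBBBB.
..WBW...
..BW....
...W....
........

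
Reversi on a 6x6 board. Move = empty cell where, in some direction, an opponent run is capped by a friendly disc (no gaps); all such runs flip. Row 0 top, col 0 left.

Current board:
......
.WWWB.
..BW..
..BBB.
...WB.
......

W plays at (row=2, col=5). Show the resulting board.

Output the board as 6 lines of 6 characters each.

Answer: ......
.WWWB.
..BW.W
..BBW.
...WB.
......

Derivation:
Place W at (2,5); scan 8 dirs for brackets.
Dir NW: opp run (1,4), next='.' -> no flip
Dir N: first cell '.' (not opp) -> no flip
Dir NE: edge -> no flip
Dir W: first cell '.' (not opp) -> no flip
Dir E: edge -> no flip
Dir SW: opp run (3,4) capped by W -> flip
Dir S: first cell '.' (not opp) -> no flip
Dir SE: edge -> no flip
All flips: (3,4)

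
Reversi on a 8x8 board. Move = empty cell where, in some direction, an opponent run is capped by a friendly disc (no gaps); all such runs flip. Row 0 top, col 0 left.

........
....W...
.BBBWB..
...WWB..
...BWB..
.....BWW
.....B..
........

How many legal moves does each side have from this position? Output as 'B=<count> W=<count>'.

Answer: B=7 W=15

Derivation:
-- B to move --
(0,3): flips 1 -> legal
(0,4): no bracket -> illegal
(0,5): flips 1 -> legal
(1,3): flips 1 -> legal
(1,5): no bracket -> illegal
(3,2): flips 2 -> legal
(4,2): no bracket -> illegal
(4,6): no bracket -> illegal
(4,7): flips 1 -> legal
(5,3): flips 1 -> legal
(5,4): no bracket -> illegal
(6,6): no bracket -> illegal
(6,7): flips 1 -> legal
B mobility = 7
-- W to move --
(1,0): no bracket -> illegal
(1,1): flips 1 -> legal
(1,2): flips 1 -> legal
(1,3): flips 1 -> legal
(1,5): no bracket -> illegal
(1,6): flips 1 -> legal
(2,0): flips 3 -> legal
(2,6): flips 2 -> legal
(3,0): no bracket -> illegal
(3,1): no bracket -> illegal
(3,2): flips 1 -> legal
(3,6): flips 2 -> legal
(4,2): flips 1 -> legal
(4,6): flips 2 -> legal
(5,2): flips 1 -> legal
(5,3): flips 1 -> legal
(5,4): flips 1 -> legal
(6,4): no bracket -> illegal
(6,6): flips 1 -> legal
(7,4): flips 1 -> legal
(7,5): no bracket -> illegal
(7,6): no bracket -> illegal
W mobility = 15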